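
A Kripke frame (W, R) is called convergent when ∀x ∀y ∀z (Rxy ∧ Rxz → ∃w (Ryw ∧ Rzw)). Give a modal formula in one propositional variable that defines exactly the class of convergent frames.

◇□ψ → □◇ψ

This is convergence; the standard corresponding axiom is .2: ◇□ψ → □◇ψ.
Suppose ◇□ψ→□◇ψ is valid. Take Rxy, Rxz and set V(ψ)={w : Ryw}. Then □ψ at y so ◇□ψ at x, so □◇ψ at x, so ◇ψ at z, giving w with Rzw and Ryw.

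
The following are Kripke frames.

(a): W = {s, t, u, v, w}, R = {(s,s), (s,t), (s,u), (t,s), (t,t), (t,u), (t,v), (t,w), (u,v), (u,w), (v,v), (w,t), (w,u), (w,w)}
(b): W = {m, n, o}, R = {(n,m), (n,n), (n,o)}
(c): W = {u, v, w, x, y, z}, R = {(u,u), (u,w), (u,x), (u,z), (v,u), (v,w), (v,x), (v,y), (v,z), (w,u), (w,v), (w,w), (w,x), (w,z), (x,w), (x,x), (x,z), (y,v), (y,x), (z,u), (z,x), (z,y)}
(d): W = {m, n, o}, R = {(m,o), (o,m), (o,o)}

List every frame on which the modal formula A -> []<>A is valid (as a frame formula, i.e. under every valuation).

(d)

This is the axiom for symmetry; its first-order frame correspondent is forall x forall y (Rxy -> Ryx).
(a): fails — Ruv but not Rvu.
(b): fails — Rnm but not Rmn.
(c): fails — Ryx but not Rxy.
(d): satisfies the condition.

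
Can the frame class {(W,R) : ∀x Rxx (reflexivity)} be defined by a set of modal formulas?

Definable; □p → p defines it

This is a Sahlqvist condition; the T axiom □p → p defines it.
Suppose □p→p is valid. At any x set V(p)={w : Rxw}. Then □p holds at x, so p holds at x, i.e. Rxx.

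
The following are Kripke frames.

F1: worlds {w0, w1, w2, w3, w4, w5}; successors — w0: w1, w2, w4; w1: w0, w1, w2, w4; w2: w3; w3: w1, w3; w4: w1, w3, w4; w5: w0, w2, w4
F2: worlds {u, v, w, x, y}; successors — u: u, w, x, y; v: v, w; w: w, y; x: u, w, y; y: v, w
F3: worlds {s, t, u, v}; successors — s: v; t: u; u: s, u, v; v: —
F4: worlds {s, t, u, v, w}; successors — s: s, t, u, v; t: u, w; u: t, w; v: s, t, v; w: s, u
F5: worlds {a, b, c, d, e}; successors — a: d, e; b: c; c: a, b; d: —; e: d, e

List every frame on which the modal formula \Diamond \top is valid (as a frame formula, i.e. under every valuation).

This is the axiom for seriality; its first-order frame correspondent is \forall x \exists y Rxy.
F1: satisfies the condition.
F2: satisfies the condition.
F3: fails — world v has no successor.
F4: satisfies the condition.
F5: fails — world d has no successor.

F1, F2, F4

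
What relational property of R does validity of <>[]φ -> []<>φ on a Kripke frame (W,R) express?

convergence: forall x forall y forall z (Rxy & Rxz -> exists w (Ryw & Rzw))

Suppose ◇□φ→□◇φ is valid. Take Rxy, Rxz and set V(φ)={w : Ryw}. Then □φ at y so ◇□φ at x, so □◇φ at x, so ◇φ at z, giving w with Rzw and Ryw.
Conversely, on a frame with convergence the schema holds at every world under every valuation.
So the correspondent is convergence.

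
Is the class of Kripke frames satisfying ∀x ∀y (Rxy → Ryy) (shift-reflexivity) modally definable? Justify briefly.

Definable; □(□p → p) defines it

This is a Sahlqvist condition; the T□ axiom □(□p → p) defines it.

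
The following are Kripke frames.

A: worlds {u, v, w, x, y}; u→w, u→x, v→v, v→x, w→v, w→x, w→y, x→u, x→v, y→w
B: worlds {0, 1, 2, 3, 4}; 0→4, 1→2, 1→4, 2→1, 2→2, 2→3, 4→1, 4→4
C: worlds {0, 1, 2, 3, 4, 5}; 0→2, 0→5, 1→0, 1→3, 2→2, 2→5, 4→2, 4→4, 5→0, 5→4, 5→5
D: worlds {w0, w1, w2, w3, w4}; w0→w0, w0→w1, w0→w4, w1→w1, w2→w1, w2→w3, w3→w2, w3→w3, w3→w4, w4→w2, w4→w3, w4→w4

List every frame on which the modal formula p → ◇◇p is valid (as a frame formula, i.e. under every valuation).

A, D

This is the axiom for a generalized confluence (Geach) condition; its first-order frame correspondent is ∀x ∃w (x = w ∧ xR²w).
A: ✓.
B: fails — at 0 but no w with 0=w and 0R²w.
C: fails — at 1 but no w with 1=w and 1R²w.
D: ✓.
Valid on: A, D.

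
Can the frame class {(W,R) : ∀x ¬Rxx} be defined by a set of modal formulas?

No — not modally definable

Modal frame validity is preserved under surjective bounded morphisms.
The 5-cycle (worlds a,b,c,d,e with a→b→c→d→e→a) is irreflexive, and the map sending every world to a single reflexive point • is a surjective bounded morphism (forth: every edge maps to (•,•); back: every world has a successor). So any modal formula valid on the 5-cycle is also valid on the reflexive point, which is not irreflexive.
So the class is not modally definable.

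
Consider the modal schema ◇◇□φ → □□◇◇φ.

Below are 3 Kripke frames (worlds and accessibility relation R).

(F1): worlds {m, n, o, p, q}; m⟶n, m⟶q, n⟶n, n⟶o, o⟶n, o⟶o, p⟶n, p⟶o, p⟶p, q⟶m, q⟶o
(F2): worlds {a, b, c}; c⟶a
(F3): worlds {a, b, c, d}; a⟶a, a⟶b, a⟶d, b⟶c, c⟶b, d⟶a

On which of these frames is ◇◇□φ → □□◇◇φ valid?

This is the axiom for a generalized confluence (Geach) condition; its first-order frame correspondent is ∀x ∀y ∀z ((xR²y ∧ xR²z) → ∃w (yRw ∧ zR²w)).
(F1): holds.
(F2): holds.
(F3): fails — aR²a, aR²c but no w with aRw and cR²w.
Valid on: (F1), (F2).

(F1), (F2)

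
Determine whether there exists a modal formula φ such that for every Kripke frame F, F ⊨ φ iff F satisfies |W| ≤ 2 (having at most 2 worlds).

Modal frame validity is preserved under disjoint unions.
Any modal formula valid on each of 3 disjoint one-world frames is valid on their disjoint union (validity is preserved under disjoint unions). Each one-world frame has |W|=1≤2, but the union has |W|=3.
Hence having at most 2 worlds is not modally definable.

Not modally definable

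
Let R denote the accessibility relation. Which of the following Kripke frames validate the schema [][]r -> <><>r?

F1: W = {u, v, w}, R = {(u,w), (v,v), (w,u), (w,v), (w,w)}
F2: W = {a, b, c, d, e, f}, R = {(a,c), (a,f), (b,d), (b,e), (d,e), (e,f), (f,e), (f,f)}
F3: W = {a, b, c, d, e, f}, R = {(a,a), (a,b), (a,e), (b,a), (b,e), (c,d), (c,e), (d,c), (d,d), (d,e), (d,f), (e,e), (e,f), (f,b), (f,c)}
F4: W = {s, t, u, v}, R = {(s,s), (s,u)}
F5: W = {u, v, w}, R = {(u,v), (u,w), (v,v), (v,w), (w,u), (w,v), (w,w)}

Frame correspondent (Sahlqvist): forall x exists w (x R^2 w & x R^2 w) — i.e. a generalized confluence (Geach) condition.
F1: holds.
F2: fails — at c but no w with cR²w and cR²w.
F3: holds.
F4: fails — at t but no w with tR²w and tR²w.
F5: holds.

F1, F3, F5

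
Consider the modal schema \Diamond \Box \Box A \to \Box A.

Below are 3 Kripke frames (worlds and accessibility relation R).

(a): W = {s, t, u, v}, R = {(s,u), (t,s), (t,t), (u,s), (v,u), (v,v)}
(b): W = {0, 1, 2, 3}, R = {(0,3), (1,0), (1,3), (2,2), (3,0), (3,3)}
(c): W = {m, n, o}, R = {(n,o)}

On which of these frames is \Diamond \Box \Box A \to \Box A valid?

(b)

This is the axiom for a generalized confluence (Geach) condition; its first-order frame correspondent is \forall x \forall y \forall z ((xRy \wedge xRz) \to \exists w (y R^2 w \wedge z = w)).
(a): fails — tRs, tRt but no w with sR²w and t=w.
(b): condition met.
(c): fails — nRo, nRo but no w with oR²w and o=w.
Valid on: (b).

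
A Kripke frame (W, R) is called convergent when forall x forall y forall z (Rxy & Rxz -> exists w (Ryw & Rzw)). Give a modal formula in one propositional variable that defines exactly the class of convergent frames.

◇□r → □◇r

A defining formula is ◇□r → □◇r (the .2 axiom).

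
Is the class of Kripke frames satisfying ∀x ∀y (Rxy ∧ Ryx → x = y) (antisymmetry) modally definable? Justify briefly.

Modal frame validity is preserved under surjective bounded morphisms.
The 4-cycle (worlds s,t,u,v with s→t→u→v→s) is antisymmetric. Sending even-indexed worlds to s and odd-indexed worlds to t is a surjective bounded morphism onto the two-world frame with s↔t, which is not antisymmetric.
So the class is not modally definable.

Not definable by any modal formula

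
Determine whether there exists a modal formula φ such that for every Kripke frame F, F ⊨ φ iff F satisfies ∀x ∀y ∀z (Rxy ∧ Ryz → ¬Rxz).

Modal frame validity is preserved under surjective bounded morphisms.
The 5-cycle (worlds 0,1,2,3,4 with 0→1→2→3→4→0) is intransitive. Mapping every world to a single reflexive point • is a surjective bounded morphism; the reflexive point is not intransitive (R••∧R•• but R••).
So the class is not modally definable.

Not definable by any modal formula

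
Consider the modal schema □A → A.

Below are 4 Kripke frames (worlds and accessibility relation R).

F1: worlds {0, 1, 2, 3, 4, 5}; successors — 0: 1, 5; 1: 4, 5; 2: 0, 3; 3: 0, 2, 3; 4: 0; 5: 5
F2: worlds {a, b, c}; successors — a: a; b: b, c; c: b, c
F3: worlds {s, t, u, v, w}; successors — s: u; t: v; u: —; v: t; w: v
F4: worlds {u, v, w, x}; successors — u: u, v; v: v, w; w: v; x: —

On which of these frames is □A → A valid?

F2

Frame correspondent (Sahlqvist): ∀x Rxx — i.e. reflexivity.
F1: fails — world 0 does not see itself.
F2: satisfies the condition.
F3: fails — world s does not see itself.
F4: fails — world w does not see itself.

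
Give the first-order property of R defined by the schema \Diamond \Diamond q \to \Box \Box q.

\forall x \forall y \forall z ((x R^2 y \wedge x R^2 z) \to \exists w (y = w \wedge z = w))

This is a Sahlqvist (Geach-type) schema ◇^2□^0q → □^2◇^0q.
Minimal-valuation argument: fix x; take any y with xR^2y and any z with xR^2z. Set V(q) to the set of worlds R-reachable from y in exactly 0 steps. Then □^0q holds at y, so the antecedent holds at x; validity forces ◇^0q at z, giving a w with zR^0w and yR^0w.
First-order correspondent: \forall x \forall y \forall z ((x R^2 y \wedge x R^2 z) \to \exists w (y = w \wedge z = w)).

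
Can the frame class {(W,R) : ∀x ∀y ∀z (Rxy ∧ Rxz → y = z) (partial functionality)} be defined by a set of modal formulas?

Yes — defined by ◇q → □q

Yes: it is partial functionality, defined by the CD schema ◇q → □q.
Suppose ◇q→□q is valid. Take Rxy, Rxz and set V(q)={y}. Then ◇q at x, so □q at x, so q at z, i.e. z=y.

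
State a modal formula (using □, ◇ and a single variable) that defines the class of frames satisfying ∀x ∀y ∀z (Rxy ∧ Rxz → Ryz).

This is the Euclidean property; the standard corresponding axiom is 5: ◇s → □◇s.
Suppose ◇s→□◇s is valid. Take Rxy, Rxz and set V(s)={y}. Then ◇s at x, so □◇s at x, so ◇s at z, so some w with Rzw has s; w=y, i.e. Rzy. By symmetry of the argument, Ryz.

◇s → □◇s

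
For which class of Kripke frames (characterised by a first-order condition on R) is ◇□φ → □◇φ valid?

This is the .2 axiom.
It corresponds to convergence: ∀x ∀y ∀z (Rxy ∧ Rxz → ∃w (Ryw ∧ Rzw)).

convergence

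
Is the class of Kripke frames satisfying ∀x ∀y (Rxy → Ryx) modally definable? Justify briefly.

Yes, by q → □◇q

This is a Sahlqvist condition; the B axiom q → □◇q defines it.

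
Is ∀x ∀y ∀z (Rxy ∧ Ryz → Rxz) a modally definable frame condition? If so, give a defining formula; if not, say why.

Yes: it is transitivity, defined by the 4 schema □q → □□q.
Suppose □q→□□q is valid. Take Rxy, Ryz and set V(q)={w : Rxw}. Then □q at x, so □□q at x, so □q at y, so q at z, i.e. Rxz.

Yes — defined by □q → □□q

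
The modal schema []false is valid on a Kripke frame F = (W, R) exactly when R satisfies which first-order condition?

emptiness of R

This is the Ver axiom.
Its frame correspondent is emptiness of R — forall x forall y ~Rxy.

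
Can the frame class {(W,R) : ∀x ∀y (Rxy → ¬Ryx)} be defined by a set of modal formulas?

Modal frame validity is preserved under surjective bounded morphisms.
The 4-cycle (worlds s,t,u,v with s→t→u→v→s) is asymmetric. Mapping every world to a single reflexive point • is a surjective bounded morphism, and the reflexive point is not asymmetric (R•• but asymmetry requires ¬R••).
Hence asymmetry is not modally definable.

No — not modally definable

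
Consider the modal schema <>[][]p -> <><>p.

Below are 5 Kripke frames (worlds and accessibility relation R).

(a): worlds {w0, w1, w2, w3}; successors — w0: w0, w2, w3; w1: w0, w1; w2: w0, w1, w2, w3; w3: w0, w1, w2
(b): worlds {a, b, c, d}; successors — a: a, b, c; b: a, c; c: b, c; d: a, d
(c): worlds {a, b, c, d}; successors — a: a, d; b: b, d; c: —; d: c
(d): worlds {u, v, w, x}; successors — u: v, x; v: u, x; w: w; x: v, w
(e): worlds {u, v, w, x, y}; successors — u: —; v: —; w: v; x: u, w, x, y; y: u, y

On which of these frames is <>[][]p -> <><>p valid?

This is the axiom for a generalized confluence (Geach) condition; its first-order frame correspondent is forall x forall y (xRy -> exists w (y R^2 w & x R^2 w)).
(a): ✓.
(b): ✓.
(c): fails — aRd but no w with dR²w and aR²w.
(d): ✓.
(e): fails — wRv but no t with vR²t and wR²t.
Valid on: (a), (b), (d).

(a), (b), (d)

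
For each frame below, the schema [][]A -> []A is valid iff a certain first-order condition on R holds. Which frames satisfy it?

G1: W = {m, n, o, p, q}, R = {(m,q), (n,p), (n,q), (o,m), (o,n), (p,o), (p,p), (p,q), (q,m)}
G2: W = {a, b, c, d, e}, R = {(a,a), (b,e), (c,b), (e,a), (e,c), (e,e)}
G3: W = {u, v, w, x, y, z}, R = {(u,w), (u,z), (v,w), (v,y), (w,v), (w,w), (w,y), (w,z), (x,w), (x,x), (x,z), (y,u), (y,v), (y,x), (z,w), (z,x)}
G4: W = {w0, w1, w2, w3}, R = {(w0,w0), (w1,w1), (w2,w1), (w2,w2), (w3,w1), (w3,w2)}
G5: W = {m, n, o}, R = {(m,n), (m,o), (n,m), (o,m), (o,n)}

G4

Frame correspondent (Sahlqvist): forall x forall y (Rxy -> exists z (Rxz & Rzy)) — i.e. density.
G1: fails — Rom but no z with Roz and Rzm.
G2: fails — Rcb but no z with Rcz and Rzb.
G3: fails — Ryv but no t with Ryt and Rtv.
G4: condition met.
G5: fails — Rmo but no z with Rmz and Rzo.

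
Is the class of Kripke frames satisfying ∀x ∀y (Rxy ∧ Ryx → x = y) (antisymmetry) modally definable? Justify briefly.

Not definable by any modal formula

If a class were modally definable it would be closed under surjective bounded morphisms (Goldblatt–Thomason).
The 8-cycle (worlds a,b,c,d,e,f,g,h with a→b→c→d→e→f→g→h→a) is antisymmetric. Sending even-indexed worlds to • and odd-indexed worlds to ∘ is a surjective bounded morphism onto the two-world frame with •↔∘, which is not antisymmetric.
Hence antisymmetry is not modally definable.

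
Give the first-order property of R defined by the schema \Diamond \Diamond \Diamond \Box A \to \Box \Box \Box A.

\forall x \forall y \forall z ((x R^3 y \wedge x R^3 z) \to \exists w (yRw \wedge z = w))

This is a Sahlqvist (Geach-type) schema ◇^3□^1A → □^3◇^0A.
Minimal-valuation argument: fix x; take any y with xR^3y and any z with xR^3z. Set V(A) to the set of worlds R-reachable from y in exactly 1 step. Then □^1A holds at y, so the antecedent holds at x; validity forces ◇^0A at z, giving a w with zR^0w and yR^1w.
First-order correspondent: \forall x \forall y \forall z ((x R^3 y \wedge x R^3 z) \to \exists w (yRw \wedge z = w)).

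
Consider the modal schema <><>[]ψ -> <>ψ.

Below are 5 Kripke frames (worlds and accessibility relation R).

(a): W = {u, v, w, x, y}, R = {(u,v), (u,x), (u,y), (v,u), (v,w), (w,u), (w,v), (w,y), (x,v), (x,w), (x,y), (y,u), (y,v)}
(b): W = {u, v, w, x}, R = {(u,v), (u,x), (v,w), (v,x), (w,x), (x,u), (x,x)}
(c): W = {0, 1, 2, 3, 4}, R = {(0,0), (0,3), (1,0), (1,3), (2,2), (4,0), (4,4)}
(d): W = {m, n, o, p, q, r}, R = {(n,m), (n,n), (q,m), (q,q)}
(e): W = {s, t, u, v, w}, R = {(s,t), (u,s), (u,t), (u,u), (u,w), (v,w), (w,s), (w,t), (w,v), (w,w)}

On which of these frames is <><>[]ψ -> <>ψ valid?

Frame correspondent (Sahlqvist): forall x forall y (x R^2 y -> exists w (yRw & xRw)) — i.e. a generalized confluence (Geach) condition.
(a): fails — uR²v but no t with vRt and uRt.
(b): satisfies the condition.
(c): fails — 0R²3 but no w with 3Rw and 0Rw.
(d): fails — nR²m but no w with mRw and nRw.
(e): fails — uR²t but no w* with tRw* and uRw*.

(b)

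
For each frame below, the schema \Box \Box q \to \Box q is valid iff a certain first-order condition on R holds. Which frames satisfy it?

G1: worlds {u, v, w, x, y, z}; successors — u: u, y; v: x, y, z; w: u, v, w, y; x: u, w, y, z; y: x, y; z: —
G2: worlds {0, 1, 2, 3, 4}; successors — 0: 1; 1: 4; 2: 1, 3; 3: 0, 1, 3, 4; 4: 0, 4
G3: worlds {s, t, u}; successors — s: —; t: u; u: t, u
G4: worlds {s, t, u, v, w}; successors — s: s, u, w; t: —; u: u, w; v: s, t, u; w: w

This is the axiom for density; its first-order frame correspondent is \forall x \forall y (Rxy \to \exists z (Rxz \wedge Rzy)).
G1: fails — Rxz but no t with Rxt and Rtz.
G2: fails — R01 but no z with R0z and Rz1.
G3: holds.
G4: fails — Rvt but no z with Rvz and Rzt.
Valid on: G3.

G3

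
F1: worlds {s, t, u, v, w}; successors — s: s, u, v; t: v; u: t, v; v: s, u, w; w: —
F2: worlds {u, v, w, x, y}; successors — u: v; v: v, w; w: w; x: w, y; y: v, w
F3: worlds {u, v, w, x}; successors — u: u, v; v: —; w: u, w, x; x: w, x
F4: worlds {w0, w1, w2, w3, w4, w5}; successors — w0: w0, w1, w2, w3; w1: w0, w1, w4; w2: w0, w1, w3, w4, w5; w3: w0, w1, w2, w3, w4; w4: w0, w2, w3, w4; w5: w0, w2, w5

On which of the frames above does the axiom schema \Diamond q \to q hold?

none

Frame correspondent (Sahlqvist): \forall x \forall y (xRy \to \exists w (y = w \wedge x = w)) — i.e. a generalized confluence (Geach) condition.
F1: fails — sRu but u ≠ s.
F2: fails — uRv but v ≠ u.
F3: fails — uRv but v ≠ u.
F4: fails — w0Rw1 but w1 ≠ w0.
Valid on no frame.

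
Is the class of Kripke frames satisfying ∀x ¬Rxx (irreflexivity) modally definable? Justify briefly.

If a class were modally definable it would be closed under surjective bounded morphisms (Goldblatt–Thomason).
The 4-cycle (worlds w0,w1,w2,w3 with w0→w1→w2→w3→w0) is irreflexive, and the map sending every world to a single reflexive point • is a surjective bounded morphism (forth: every edge maps to (•,•); back: every world has a successor). So any modal formula valid on the 4-cycle is also valid on the reflexive point, which is not irreflexive.
So no modal formula (or set of formulas) defines exactly the irreflexive frames.

Not modally definable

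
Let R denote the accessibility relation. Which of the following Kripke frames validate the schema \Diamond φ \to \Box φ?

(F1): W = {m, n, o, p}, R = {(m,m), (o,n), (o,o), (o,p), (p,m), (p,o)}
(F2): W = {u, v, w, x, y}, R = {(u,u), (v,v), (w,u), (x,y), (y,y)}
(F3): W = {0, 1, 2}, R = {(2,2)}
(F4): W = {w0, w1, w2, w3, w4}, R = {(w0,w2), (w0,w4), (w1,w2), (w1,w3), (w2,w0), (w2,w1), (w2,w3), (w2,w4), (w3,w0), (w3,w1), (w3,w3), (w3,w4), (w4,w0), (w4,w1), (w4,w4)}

This is the axiom for partial functionality; its first-order frame correspondent is \forall x \forall y \forall z (Rxy \wedge Rxz \to y = z).
(F1): fails — o sees both n and o.
(F2): condition met.
(F3): condition met.
(F4): fails — w0 sees both w2 and w4.

(F2), (F3)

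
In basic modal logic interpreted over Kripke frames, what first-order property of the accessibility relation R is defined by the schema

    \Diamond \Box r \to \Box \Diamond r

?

Convergence

Suppose ◇□r→□◇r is valid. Take Rxy, Rxz and set V(r)={w : Ryw}. Then □r at y so ◇□r at x, so □◇r at x, so ◇r at z, giving w with Rzw and Ryw.
The converse is a direct semantic check.
So the correspondent is convergence.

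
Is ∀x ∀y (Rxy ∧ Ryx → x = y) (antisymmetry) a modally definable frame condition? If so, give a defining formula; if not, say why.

No

Modal frame validity is preserved under surjective bounded morphisms.
The 6-cycle (worlds 0,1,2,3,4,5 with 0→1→2→3→4→5→0) is antisymmetric. Sending even-indexed worlds to s and odd-indexed worlds to t is a surjective bounded morphism onto the two-world frame with s↔t, which is not antisymmetric.
So the class is not modally definable.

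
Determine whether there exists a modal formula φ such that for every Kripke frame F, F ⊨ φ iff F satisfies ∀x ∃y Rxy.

Yes: it is seriality, defined by the D schema □r → ◇r.
Suppose □r→◇r is valid. At any x set V(r)=W. Then □r at x, so ◇r at x, so x has a successor.

Yes — defined by □r → ◇r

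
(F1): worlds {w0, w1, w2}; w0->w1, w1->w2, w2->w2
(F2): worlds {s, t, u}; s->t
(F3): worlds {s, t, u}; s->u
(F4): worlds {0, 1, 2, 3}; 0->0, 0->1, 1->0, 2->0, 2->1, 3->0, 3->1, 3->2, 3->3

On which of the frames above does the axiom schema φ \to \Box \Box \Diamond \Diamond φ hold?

The schema corresponds to a generalized confluence (Geach) condition: \forall x \forall z (x R^2 z \to \exists w (x = w \wedge z R^2 w)).
(F1): fails — w0R²w2 but no w with w0=w and w2R²w.
(F2): holds.
(F3): holds.
(F4): fails — 2R²0 but no w with 2=w and 0R²w.

(F2), (F3)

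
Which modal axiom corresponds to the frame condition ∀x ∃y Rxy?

The condition is seriality. The D schema □p → ◇p defines it.
Suppose □p→◇p is valid. At any x set V(p)=W. Then □p at x, so ◇p at x, so x has a successor.

□p → ◇p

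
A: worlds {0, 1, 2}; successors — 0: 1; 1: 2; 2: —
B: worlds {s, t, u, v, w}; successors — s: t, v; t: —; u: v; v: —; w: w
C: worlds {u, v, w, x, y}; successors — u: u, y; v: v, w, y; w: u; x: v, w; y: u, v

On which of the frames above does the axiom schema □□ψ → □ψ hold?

C

This is the axiom for density; its first-order frame correspondent is ∀x ∀y (Rxy → ∃z (Rxz ∧ Rzy)).
A: fails — R12 but no z with R1z and Rz2.
B: fails — Ruv but no z with Ruz and Rzv.
C: condition met.
Valid on: C.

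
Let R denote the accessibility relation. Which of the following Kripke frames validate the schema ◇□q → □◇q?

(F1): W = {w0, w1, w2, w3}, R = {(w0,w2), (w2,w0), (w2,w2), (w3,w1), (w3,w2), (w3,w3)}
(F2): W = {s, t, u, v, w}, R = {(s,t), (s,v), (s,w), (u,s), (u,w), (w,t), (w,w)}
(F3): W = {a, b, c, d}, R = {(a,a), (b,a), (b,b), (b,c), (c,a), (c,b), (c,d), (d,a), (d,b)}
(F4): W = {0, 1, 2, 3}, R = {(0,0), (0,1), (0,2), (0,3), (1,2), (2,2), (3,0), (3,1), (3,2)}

The schema corresponds to convergence: ∀x ∀y ∀z (Rxy ∧ Rxz → ∃w (Ryw ∧ Rzw)).
(F1): fails — Rw3w1 and Rw3w1 but w1 and w1 have no common successor.
(F2): fails — Rsv and Rsv but v and v have no common successor.
(F3): condition met.
(F4): condition met.

(F3), (F4)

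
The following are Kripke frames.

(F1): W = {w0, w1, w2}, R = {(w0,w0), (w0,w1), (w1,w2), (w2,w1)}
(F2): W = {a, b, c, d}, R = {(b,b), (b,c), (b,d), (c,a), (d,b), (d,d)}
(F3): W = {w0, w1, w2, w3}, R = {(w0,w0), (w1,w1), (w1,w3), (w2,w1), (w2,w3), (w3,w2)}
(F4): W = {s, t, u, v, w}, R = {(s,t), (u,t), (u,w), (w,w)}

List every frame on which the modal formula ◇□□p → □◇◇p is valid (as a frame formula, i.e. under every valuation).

This is the axiom for a generalized confluence (Geach) condition; its first-order frame correspondent is ∀x ∀y ∀z ((xRy ∧ xRz) → ∃w (yR²w ∧ zR²w)).
(F1): ✓.
(F2): fails — bRb, bRc but no w with bR²w and cR²w.
(F3): ✓.
(F4): fails — sRt, sRt but no w* with tR²w* and tR²w*.

(F1), (F3)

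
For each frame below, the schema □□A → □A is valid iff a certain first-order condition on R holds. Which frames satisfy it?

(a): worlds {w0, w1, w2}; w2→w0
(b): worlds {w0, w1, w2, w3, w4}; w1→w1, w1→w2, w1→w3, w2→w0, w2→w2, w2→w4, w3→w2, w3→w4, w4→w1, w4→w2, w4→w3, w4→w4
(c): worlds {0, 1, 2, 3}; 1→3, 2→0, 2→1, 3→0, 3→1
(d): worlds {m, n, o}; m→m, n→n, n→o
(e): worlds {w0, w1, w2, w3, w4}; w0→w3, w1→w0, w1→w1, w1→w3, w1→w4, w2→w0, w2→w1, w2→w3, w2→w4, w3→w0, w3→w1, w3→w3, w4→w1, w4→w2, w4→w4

Frame correspondent (Sahlqvist): ∀x ∀y (Rxy → ∃z (Rxz ∧ Rzy)) — i.e. density.
(a): fails — Rw2w0 but no z with Rw2z and Rzw0.
(b): condition met.
(c): fails — R31 but no z with R3z and Rz1.
(d): condition met.
(e): condition met.

(b), (d), (e)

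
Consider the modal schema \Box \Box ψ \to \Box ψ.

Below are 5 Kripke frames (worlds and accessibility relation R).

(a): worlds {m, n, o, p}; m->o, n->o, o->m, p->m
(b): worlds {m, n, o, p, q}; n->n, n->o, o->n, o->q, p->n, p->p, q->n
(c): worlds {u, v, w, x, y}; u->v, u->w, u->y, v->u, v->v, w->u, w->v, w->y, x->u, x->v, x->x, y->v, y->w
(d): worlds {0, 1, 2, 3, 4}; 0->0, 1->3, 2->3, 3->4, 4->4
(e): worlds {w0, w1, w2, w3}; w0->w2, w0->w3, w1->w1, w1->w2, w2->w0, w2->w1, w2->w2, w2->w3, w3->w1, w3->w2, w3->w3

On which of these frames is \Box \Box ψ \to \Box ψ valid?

The schema corresponds to density: \forall x \forall y (Rxy \to \exists z (Rxz \wedge Rzy)).
(a): fails — Rno but no z with Rnz and Rzo.
(b): fails — Roq but no z with Roz and Rzq.
(c): fails — Ryw but no z with Ryz and Rzw.
(d): fails — R23 but no z with R2z and Rz3.
(e): ✓.

(e)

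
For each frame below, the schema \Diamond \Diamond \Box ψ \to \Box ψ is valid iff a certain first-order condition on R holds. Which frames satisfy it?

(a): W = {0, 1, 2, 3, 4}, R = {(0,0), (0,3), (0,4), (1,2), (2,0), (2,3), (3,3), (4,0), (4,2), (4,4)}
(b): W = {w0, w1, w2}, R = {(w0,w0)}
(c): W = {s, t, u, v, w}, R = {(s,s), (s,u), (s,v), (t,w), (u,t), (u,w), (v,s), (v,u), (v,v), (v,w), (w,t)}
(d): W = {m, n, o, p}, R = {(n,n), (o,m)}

This is the axiom for a generalized confluence (Geach) condition; its first-order frame correspondent is \forall x \forall y \forall z ((x R^2 y \wedge xRz) \to \exists w (yRw \wedge z = w)).
(a): fails — 0R²2, 0R4 but no w with 2Rw and 4=w.
(b): satisfies the condition.
(c): fails — sR²t, sRs but no w* with tRw* and s=w*.
(d): satisfies the condition.

(b), (d)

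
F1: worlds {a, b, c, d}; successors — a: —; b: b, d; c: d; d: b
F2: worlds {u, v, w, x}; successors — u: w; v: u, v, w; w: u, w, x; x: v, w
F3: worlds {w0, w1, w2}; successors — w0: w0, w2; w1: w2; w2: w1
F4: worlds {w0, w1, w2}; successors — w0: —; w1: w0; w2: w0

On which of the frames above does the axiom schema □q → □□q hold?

F4

The schema corresponds to transitivity: ∀x ∀y ∀z (Rxy ∧ Ryz → Rxz).
F1: fails — Rdb and Rbd but not Rdd.
F2: fails — Rxw and Rwu but not Rxu.
F3: fails — Rw1w2 and Rw2w1 but not Rw1w1.
F4: holds.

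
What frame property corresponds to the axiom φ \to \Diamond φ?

reflexivity: \forall x Rxx

This is a form of the T axiom.
It corresponds to reflexivity: \forall x Rxx.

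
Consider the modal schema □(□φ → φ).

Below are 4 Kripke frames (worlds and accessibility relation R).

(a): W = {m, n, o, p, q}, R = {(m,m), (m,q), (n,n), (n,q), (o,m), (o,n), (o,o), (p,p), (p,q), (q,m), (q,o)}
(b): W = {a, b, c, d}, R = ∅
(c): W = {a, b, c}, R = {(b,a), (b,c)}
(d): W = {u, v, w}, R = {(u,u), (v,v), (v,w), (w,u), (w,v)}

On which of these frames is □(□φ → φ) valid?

This is the axiom for shift-reflexivity; its first-order frame correspondent is ∀x ∀y (Rxy → Ryy).
(a): fails — Rnq but not Rqq.
(b): satisfies the condition.
(c): fails — Rba but not Raa.
(d): fails — Rvw but not Rww.

(b)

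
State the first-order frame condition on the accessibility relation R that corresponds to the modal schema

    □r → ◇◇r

∀x ∃w (xRw ∧ xR²w)

This is a Sahlqvist (Geach-type) schema ◇^0□^1r → □^0◇^2r.
Minimal-valuation argument: fix x; take any y with xR^0y and any z with xR^0z. Set V(r) to the set of worlds R-reachable from y in exactly 1 step. Then □^1r holds at y, so the antecedent holds at x; validity forces ◇^2r at z, giving a w with zR^2w and yR^1w.
First-order correspondent: ∀x ∃w (xRw ∧ xR²w).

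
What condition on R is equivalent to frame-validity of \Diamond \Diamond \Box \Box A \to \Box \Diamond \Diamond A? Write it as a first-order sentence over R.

This is a Sahlqvist (Geach-type) schema ◇^2□^2A → □^1◇^2A.
First-order correspondent: \forall x \forall y \forall z ((x R^2 y \wedge xRz) \to \exists w (y R^2 w \wedge z R^2 w)).

\forall x \forall y \forall z ((x R^2 y \wedge xRz) \to \exists w (y R^2 w \wedge z R^2 w))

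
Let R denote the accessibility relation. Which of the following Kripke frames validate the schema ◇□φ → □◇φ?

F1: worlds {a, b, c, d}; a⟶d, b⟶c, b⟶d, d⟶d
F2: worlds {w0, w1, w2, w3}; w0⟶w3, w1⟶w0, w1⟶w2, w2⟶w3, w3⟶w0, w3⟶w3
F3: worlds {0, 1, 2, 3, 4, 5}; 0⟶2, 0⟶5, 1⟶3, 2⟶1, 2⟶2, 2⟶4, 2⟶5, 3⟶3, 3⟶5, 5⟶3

The schema corresponds to convergence: ∀x ∀y ∀z (Rxy ∧ Rxz → ∃w (Ryw ∧ Rzw)).
F1: fails — Rbc and Rbc but c and c have no common successor.
F2: ✓.
F3: fails — R02 and R05 but 2 and 5 have no common successor.

F2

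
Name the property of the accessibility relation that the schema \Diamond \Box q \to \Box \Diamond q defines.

Suppose ◇□q→□◇q is valid. Take Rxy, Rxz and set V(q)={w : Ryw}. Then □q at y so ◇□q at x, so □◇q at x, so ◇q at z, giving w with Rzw and Ryw.
Conversely, any frame satisfying \forall x \forall y \forall z (Rxy \wedge Rxz \to \exists w (Ryw \wedge Rzw)) validates the schema.
Frame condition: \forall x \forall y \forall z (Rxy \wedge Rxz \to \exists w (Ryw \wedge Rzw)).

Convergence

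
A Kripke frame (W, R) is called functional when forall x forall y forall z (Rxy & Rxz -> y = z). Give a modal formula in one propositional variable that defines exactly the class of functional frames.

◇ψ → □ψ

The condition is partial functionality. The CD schema ◇ψ → □ψ defines it.
Suppose ◇ψ→□ψ is valid. Take Rxy, Rxz and set V(ψ)={y}. Then ◇ψ at x, so □ψ at x, so ψ at z, i.e. z=y.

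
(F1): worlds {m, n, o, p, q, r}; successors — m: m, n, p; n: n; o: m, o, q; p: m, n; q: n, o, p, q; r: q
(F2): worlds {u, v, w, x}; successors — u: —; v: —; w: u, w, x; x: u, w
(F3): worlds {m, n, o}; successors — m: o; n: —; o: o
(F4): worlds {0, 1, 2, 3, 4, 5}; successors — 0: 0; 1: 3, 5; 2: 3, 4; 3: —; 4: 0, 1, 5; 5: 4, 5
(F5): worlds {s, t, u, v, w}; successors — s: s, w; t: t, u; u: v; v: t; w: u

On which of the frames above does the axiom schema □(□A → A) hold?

(F3)

The schema corresponds to shift-reflexivity: ∀x ∀y (Rxy → Ryy).
(F1): fails — Rqp but not Rpp.
(F2): fails — Rwu but not Ruu.
(F3): holds.
(F4): fails — R23 but not R33.
(F5): fails — Ruv but not Rvv.
Valid on: (F3).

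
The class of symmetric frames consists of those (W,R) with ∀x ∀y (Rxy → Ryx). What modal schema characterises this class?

A defining formula is q → □◇q (the B axiom).

q → □◇q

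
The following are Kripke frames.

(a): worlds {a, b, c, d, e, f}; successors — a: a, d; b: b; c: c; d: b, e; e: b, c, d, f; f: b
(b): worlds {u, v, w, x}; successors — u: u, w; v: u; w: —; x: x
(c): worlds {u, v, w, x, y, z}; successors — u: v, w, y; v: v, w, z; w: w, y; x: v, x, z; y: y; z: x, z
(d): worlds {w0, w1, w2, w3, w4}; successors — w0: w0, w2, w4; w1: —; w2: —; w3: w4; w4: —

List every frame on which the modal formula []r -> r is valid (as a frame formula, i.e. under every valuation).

This is the axiom for reflexivity; its first-order frame correspondent is forall x Rxx.
(a): fails — world d does not see itself.
(b): fails — world v does not see itself.
(c): fails — world u does not see itself.
(d): fails — world w1 does not see itself.
Valid on no frame.

none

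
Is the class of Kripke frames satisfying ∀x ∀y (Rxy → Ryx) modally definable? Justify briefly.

Yes — defined by p → □◇p

Yes: it is symmetry, defined by the B schema p → □◇p.
Suppose p→□◇p is valid. Take Rxy and set V(p)={x}. Then p at x, so □◇p at x, so ◇p at y, so some z with Ryz has p; z=x, i.e. Ryx.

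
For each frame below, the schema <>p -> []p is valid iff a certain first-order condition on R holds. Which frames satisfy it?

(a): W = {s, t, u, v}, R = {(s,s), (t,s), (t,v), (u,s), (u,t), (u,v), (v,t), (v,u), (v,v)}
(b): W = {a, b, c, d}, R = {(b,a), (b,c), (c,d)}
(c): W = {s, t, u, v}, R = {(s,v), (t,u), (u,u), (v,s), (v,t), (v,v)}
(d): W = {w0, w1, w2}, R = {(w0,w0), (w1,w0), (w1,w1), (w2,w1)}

Frame correspondent (Sahlqvist): forall x forall y forall z (Rxy & Rxz -> y = z) — i.e. partial functionality.
(a): fails — t sees both s and v.
(b): fails — b sees both a and c.
(c): fails — v sees both s and t.
(d): fails — w1 sees both w0 and w1.

none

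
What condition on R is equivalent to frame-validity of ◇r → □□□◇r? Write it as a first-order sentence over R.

∀x ∀y ∀z ((xRy ∧ xR³z) → ∃w (y = w ∧ zRw))

This is a Sahlqvist (Geach-type) schema ◇^1□^0r → □^3◇^1r.
First-order correspondent: ∀x ∀y ∀z ((xRy ∧ xR³z) → ∃w (y = w ∧ zRw)).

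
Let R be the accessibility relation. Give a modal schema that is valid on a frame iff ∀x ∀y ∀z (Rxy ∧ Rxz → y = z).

◇ψ → □ψ

The condition is partial functionality. The CD schema ◇ψ → □ψ defines it.
Suppose ◇ψ→□ψ is valid. Take Rxy, Rxz and set V(ψ)={y}. Then ◇ψ at x, so □ψ at x, so ψ at z, i.e. z=y.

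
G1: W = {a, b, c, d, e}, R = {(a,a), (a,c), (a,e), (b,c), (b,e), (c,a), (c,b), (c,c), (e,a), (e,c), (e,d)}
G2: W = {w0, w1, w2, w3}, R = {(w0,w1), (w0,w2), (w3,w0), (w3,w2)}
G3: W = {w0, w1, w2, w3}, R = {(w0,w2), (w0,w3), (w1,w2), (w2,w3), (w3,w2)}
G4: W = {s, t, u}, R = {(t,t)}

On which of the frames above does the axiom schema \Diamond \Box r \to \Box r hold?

G4

Frame correspondent (Sahlqvist): \forall x \forall y \forall z (Rxy \wedge Rxz \to Ryz) — i.e. the Euclidean property.
G1: fails — Rae and Rae but not Ree.
G2: fails — Rw0w1 and Rw0w1 but not Rw1w1.
G3: fails — Rw0w2 and Rw0w2 but not Rw2w2.
G4: satisfies the condition.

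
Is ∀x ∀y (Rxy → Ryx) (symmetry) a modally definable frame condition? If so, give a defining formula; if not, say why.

Yes: it is symmetry, defined by the B schema p → □◇p.
Suppose p→□◇p is valid. Take Rxy and set V(p)={x}. Then p at x, so □◇p at x, so ◇p at y, so some z with Ryz has p; z=x, i.e. Ryx.

Yes — defined by p → □◇p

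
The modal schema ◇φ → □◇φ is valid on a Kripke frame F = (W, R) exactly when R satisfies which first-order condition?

Suppose ◇φ→□◇φ is valid. Take Rxy, Rxz and set V(φ)={y}. Then ◇φ at x, so □◇φ at x, so ◇φ at z, so some w with Rzw has φ; w=y, i.e. Rzy. By symmetry of the argument, Ryz.
The converse is a direct semantic check.
Frame condition: ∀x ∀y ∀z (Rxy ∧ Rxz → Ryz).

the Euclidean property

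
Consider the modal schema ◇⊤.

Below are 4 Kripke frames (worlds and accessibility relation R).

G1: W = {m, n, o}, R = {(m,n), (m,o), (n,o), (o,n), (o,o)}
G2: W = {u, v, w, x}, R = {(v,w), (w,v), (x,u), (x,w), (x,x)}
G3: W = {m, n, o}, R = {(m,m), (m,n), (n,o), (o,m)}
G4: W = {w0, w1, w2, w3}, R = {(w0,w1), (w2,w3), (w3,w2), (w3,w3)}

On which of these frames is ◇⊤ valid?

This is the axiom for seriality; its first-order frame correspondent is ∀x ∃y Rxy.
G1: ✓.
G2: fails — world u has no successor.
G3: ✓.
G4: fails — world w1 has no successor.

G1, G3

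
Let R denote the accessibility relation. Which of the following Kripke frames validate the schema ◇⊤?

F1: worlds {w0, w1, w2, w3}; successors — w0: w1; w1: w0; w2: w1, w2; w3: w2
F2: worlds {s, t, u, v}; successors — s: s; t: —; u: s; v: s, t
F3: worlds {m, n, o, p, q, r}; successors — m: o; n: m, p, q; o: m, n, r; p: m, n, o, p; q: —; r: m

Frame correspondent (Sahlqvist): ∀x ∃y Rxy — i.e. seriality.
F1: holds.
F2: fails — world t has no successor.
F3: fails — world q has no successor.
Valid on: F1.

F1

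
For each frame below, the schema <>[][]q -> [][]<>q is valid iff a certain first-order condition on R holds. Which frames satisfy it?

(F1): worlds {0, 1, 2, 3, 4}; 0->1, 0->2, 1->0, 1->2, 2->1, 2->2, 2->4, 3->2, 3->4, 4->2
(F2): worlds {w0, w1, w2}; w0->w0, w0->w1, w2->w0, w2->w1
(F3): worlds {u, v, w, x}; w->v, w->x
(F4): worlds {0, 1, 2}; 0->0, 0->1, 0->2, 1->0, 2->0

The schema corresponds to a generalized confluence (Geach) condition: forall x forall y forall z ((xRy & x R^2 z) -> exists w (y R^2 w & zRw)).
(F1): satisfies the condition.
(F2): fails — w0Rw0, w0R²w1 but no w with w0R²w and w1Rw.
(F3): satisfies the condition.
(F4): satisfies the condition.

(F1), (F3), (F4)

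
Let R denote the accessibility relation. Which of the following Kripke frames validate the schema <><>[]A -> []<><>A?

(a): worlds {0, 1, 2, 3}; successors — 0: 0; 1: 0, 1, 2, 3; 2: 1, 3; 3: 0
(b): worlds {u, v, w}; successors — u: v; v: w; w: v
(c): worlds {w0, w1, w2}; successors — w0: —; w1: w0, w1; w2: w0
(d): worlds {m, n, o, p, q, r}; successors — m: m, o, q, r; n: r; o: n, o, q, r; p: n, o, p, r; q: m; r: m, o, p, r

The schema corresponds to a generalized confluence (Geach) condition: forall x forall y forall z ((x R^2 y & xRz) -> exists w (yRw & z R^2 w)).
(a): fails — 1R²2, 1R0 but no w with 2Rw and 0R²w.
(b): ✓.
(c): fails — w1R²w0, w1Rw0 but no w with w0Rw and w0R²w.
(d): ✓.

(b), (d)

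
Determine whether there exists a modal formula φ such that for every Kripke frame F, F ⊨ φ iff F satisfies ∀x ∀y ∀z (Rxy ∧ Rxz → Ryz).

Yes — defined by ◇q → □◇q

Yes: it is the Euclidean property, defined by the 5 schema ◇q → □◇q.
Suppose ◇q→□◇q is valid. Take Rxy, Rxz and set V(q)={y}. Then ◇q at x, so □◇q at x, so ◇q at z, so some w with Rzw has q; w=y, i.e. Rzy. By symmetry of the argument, Ryz.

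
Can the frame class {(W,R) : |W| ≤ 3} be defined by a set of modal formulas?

Modal frame validity is preserved under disjoint unions.
Any modal formula valid on each of 4 disjoint one-world frames is valid on their disjoint union (validity is preserved under disjoint unions). Each one-world frame has |W|=1≤3, but the union has |W|=4.
Hence having at most 3 worlds is not modally definable.

Not modally definable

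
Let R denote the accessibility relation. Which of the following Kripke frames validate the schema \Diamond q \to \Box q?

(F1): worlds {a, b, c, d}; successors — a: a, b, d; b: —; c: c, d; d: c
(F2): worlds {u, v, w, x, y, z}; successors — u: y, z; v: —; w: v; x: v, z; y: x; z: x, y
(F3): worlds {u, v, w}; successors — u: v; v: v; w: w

(F3)

This is the axiom for partial functionality; its first-order frame correspondent is \forall x \forall y \forall z (Rxy \wedge Rxz \to y = z).
(F1): fails — a sees both a and b.
(F2): fails — u sees both y and z.
(F3): satisfies the condition.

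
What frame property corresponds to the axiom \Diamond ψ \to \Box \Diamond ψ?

the Euclidean property

Suppose ◇ψ→□◇ψ is valid. Take Rxy, Rxz and set V(ψ)={y}. Then ◇ψ at x, so □◇ψ at x, so ◇ψ at z, so some w with Rzw has ψ; w=y, i.e. Rzy. By symmetry of the argument, Ryz.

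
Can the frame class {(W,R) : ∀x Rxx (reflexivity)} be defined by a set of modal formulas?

Yes — defined by □q → q

This is a Sahlqvist condition; the T axiom □q → q defines it.
Suppose □q→q is valid. At any x set V(q)={w : Rxw}. Then □q holds at x, so q holds at x, i.e. Rxx.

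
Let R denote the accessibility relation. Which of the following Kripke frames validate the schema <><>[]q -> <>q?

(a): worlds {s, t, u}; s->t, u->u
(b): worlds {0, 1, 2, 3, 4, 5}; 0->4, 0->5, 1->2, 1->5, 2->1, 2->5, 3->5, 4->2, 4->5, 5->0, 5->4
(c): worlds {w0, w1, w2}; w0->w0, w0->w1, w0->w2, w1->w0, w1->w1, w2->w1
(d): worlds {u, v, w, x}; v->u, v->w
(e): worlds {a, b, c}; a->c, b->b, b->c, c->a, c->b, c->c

(a), (c), (d), (e)

The schema corresponds to a generalized confluence (Geach) condition: forall x forall y (x R^2 y -> exists w (yRw & xRw)).
(a): holds.
(b): fails — 1R²5 but no w with 5Rw and 1Rw.
(c): holds.
(d): holds.
(e): holds.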